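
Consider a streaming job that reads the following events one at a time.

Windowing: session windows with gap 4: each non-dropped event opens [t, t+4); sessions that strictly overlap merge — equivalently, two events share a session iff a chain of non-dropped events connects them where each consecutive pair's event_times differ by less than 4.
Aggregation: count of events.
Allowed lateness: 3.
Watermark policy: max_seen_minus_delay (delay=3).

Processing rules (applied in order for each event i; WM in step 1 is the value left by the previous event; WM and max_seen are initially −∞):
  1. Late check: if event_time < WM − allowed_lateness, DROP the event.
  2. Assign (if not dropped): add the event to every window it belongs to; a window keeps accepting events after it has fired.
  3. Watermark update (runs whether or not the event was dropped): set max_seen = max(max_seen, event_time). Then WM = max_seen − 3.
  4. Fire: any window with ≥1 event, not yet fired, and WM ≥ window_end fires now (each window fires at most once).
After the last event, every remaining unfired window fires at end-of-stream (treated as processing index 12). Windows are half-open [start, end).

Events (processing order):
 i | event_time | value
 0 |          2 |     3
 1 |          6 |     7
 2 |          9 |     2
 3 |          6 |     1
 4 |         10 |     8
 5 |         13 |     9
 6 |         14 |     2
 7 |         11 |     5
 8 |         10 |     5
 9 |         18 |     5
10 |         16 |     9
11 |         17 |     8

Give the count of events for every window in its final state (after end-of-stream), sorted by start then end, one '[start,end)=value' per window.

i=0 t=2 v=3: → [2,6); WM=-1
i=1 t=6 v=7: → [6,10); WM=3
i=2 t=9 v=2: → [6,13); WM=6
i=3 t=6 v=1: → [6,13); WM=6
i=4 t=10 v=8: → [6,14); WM=7
i=5 t=13 v=9: → [6,17); WM=10
i=6 t=14 v=2: → [6,18); WM=11
i=7 t=11 v=5: → [6,18); WM=11
i=8 t=10 v=5: → [6,18); WM=11
i=9 t=18 v=5: → [18,22); WM=15
i=10 t=16 v=9: → [6,22); WM=15
i=11 t=17 v=8: → [6,22); WM=15

[2,6)=1 [6,22)=11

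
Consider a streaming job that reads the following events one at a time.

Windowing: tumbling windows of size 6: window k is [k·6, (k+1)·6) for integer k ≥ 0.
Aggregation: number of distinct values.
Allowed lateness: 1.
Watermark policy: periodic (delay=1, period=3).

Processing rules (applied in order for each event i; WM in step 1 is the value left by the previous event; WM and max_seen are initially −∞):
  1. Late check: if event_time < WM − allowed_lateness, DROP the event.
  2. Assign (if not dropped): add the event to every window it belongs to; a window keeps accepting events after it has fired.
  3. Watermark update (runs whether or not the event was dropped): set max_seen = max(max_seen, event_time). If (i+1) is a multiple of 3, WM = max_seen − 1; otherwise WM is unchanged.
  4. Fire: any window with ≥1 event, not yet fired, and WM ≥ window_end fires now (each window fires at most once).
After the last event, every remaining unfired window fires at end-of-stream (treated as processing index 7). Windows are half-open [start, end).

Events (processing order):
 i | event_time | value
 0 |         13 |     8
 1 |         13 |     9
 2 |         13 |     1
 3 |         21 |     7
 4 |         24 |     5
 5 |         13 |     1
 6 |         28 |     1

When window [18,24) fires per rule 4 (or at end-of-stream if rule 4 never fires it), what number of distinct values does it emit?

i=0 t=13 v=8: → [12,18); WM=−∞
i=1 t=13 v=9: → [12,18); WM=−∞
i=2 t=13 v=1: → [12,18); WM=12
i=3 t=21 v=7: → [18,24); WM=12
i=4 t=24 v=5: → [24,30); WM=12
i=5 t=13 v=1: → [12,18); WM=23; [12,18) fires=3
i=6 t=28 v=1: → [24,30); WM=23

1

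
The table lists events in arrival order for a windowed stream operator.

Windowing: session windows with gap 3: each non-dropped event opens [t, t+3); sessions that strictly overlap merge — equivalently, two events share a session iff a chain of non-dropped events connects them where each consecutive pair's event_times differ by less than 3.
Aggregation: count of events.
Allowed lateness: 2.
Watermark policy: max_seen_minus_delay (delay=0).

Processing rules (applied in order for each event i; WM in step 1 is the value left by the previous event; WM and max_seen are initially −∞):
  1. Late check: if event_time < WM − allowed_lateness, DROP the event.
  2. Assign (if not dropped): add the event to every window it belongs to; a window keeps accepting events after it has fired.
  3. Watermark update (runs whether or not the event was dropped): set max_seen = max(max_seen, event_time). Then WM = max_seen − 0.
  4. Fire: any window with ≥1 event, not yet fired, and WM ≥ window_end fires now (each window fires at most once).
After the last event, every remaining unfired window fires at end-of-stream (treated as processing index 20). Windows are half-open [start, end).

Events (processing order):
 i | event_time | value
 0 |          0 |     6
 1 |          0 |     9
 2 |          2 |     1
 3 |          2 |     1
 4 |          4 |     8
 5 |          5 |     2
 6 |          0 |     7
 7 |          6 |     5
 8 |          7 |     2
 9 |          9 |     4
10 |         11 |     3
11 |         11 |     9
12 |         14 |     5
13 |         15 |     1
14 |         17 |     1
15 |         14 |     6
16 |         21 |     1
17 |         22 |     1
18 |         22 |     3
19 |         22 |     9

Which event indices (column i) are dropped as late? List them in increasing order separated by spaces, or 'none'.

6 15

i=0 t=0 v=6: → [0,3); WM=0
i=1 t=0 v=9: → [0,3); WM=0
i=2 t=2 v=1: → [0,5); WM=2
i=3 t=2 v=1: → [0,5); WM=2
i=4 t=4 v=8: → [0,7); WM=4
i=5 t=5 v=2: → [0,8); WM=5
i=6 t=0 v=7: DROP (t<5-2); WM=5
i=7 t=6 v=5: → [0,9); WM=6
i=8 t=7 v=2: → [0,10); WM=7
i=9 t=9 v=4: → [0,12); WM=9
i=10 t=11 v=3: → [0,14); WM=11
i=11 t=11 v=9: → [0,14); WM=11
i=12 t=14 v=5: → [14,17); WM=14
i=13 t=15 v=1: → [14,18); WM=15
i=14 t=17 v=1: → [14,20); WM=17
i=15 t=14 v=6: DROP (t<17-2); WM=17
i=16 t=21 v=1: → [21,24); WM=21
i=17 t=22 v=1: → [21,25); WM=22
i=18 t=22 v=3: → [21,25); WM=22
i=19 t=22 v=9: → [21,25); WM=22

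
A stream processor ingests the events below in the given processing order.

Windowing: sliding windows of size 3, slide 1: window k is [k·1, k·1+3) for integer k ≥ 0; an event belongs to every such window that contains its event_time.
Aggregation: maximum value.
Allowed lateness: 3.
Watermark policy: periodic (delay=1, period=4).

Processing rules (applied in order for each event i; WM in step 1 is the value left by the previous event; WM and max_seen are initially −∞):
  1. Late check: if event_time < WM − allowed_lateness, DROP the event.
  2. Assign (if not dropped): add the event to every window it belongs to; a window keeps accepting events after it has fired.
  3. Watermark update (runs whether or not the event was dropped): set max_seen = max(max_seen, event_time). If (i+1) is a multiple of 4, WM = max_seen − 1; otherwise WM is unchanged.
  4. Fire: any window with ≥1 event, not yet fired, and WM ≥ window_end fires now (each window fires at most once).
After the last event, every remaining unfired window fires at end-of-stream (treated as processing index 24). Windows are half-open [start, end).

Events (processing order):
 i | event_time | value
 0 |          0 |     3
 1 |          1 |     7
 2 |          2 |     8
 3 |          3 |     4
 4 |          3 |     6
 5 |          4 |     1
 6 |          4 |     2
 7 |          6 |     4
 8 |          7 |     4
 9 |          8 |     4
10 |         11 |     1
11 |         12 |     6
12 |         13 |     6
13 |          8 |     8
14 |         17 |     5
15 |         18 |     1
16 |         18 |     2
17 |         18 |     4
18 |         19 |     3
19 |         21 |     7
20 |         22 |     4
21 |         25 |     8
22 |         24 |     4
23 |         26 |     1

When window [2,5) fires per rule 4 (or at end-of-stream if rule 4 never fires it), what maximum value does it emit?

i=0 t=0 v=3: → [0,3); WM=−∞
i=1 t=1 v=7: → [1,4),[0,3); WM=−∞
i=2 t=2 v=8: → [2,5),[1,4),[0,3); WM=−∞
i=3 t=3 v=4: → [3,6),[2,5),[1,4); WM=2
i=4 t=3 v=6: → [3,6),[2,5),[1,4); WM=2
i=5 t=4 v=1: → [4,7),[3,6),[2,5); WM=2
i=6 t=4 v=2: → [4,7),[3,6),[2,5); WM=2
i=7 t=6 v=4: → [6,9),[5,8),[4,7); WM=5; [0,3) fires=8 [1,4) fires=8 [2,5) fires=8
i=8 t=7 v=4: → [7,10),[6,9),[5,8); WM=5
i=9 t=8 v=4: → [8,11),[7,10),[6,9); WM=5
i=10 t=11 v=1: → [11,14),[10,13),[9,12); WM=5
i=11 t=12 v=6: → [12,15),[11,14),[10,13); WM=11; [3,6) fires=6 [4,7) fires=4 [5,8) fires=4 [6,9) fires=4 [7,10) fires=4 [8,11) fires=4
i=12 t=13 v=6: → [13,16),[12,15),[11,14); WM=11
i=13 t=8 v=8: → [8,11),[7,10),[6,9); WM=11
i=14 t=17 v=5: → [17,20),[16,19),[15,18); WM=11
i=15 t=18 v=1: → [18,21),[17,20),[16,19); WM=17; [9,12) fires=1 [10,13) fires=6 [11,14) fires=6 [12,15) fires=6 [13,16) fires=6
i=16 t=18 v=2: → [18,21),[17,20),[16,19); WM=17
i=17 t=18 v=4: → [18,21),[17,20),[16,19); WM=17
i=18 t=19 v=3: → [19,22),[18,21),[17,20); WM=17
i=19 t=21 v=7: → [21,24),[20,23),[19,22); WM=20; [15,18) fires=5 [16,19) fires=5 [17,20) fires=5
i=20 t=22 v=4: → [22,25),[21,24),[20,23); WM=20
i=21 t=25 v=8: → [25,28),[24,27),[23,26); WM=20
i=22 t=24 v=4: → [24,27),[23,26),[22,25); WM=20
i=23 t=26 v=1: → [26,29),[25,28),[24,27); WM=25; [18,21) fires=4 [19,22) fires=7 [20,23) fires=7 [21,24) fires=7 [22,25) fires=4

8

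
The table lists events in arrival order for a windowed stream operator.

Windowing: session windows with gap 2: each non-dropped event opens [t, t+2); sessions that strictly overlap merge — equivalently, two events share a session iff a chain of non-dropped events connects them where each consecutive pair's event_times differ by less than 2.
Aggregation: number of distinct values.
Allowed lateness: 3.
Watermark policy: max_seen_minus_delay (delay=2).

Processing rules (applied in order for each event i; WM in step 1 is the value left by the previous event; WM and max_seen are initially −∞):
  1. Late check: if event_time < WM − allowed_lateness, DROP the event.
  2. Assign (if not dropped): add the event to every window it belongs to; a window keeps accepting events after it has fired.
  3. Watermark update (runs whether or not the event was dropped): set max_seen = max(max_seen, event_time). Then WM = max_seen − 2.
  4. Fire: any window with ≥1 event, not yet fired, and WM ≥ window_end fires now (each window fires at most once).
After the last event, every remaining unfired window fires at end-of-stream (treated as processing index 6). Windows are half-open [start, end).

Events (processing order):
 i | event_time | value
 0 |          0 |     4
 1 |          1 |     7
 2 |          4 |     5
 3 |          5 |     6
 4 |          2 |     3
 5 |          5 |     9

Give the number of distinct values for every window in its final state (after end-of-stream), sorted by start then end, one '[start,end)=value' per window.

[0,4)=3 [4,7)=3

i=0 t=0 v=4: → [0,2); WM=-2
i=1 t=1 v=7: → [0,3); WM=-1
i=2 t=4 v=5: → [4,6); WM=2
i=3 t=5 v=6: → [4,7); WM=3
i=4 t=2 v=3: → [0,4); WM=3
i=5 t=5 v=9: → [4,7); WM=3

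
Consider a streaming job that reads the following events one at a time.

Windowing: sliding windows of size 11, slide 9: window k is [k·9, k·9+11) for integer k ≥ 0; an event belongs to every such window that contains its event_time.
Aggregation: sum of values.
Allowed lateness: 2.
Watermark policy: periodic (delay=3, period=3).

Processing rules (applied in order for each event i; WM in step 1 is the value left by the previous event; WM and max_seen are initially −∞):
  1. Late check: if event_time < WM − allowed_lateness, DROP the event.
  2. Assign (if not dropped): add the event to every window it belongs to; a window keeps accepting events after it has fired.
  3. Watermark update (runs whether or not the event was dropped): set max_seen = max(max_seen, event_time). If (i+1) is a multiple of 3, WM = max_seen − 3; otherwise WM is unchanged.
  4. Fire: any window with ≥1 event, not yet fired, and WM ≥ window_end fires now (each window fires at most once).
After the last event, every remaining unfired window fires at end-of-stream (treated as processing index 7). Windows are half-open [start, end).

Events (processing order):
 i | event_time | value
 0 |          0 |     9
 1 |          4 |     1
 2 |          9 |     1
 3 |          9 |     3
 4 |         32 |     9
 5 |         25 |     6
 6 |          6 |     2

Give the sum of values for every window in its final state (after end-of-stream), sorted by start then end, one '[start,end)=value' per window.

[0,11)=14 [9,20)=4 [18,29)=6 [27,38)=9

i=0 t=0 v=9: → [0,11); WM=−∞
i=1 t=4 v=1: → [0,11); WM=−∞
i=2 t=9 v=1: → [9,20),[0,11); WM=6
i=3 t=9 v=3: → [9,20),[0,11); WM=6
i=4 t=32 v=9: → [27,38); WM=6
i=5 t=25 v=6: → [18,29); WM=29; [0,11) fires=14 [9,20) fires=4 [18,29) fires=6
i=6 t=6 v=2: DROP (t<29-2); WM=29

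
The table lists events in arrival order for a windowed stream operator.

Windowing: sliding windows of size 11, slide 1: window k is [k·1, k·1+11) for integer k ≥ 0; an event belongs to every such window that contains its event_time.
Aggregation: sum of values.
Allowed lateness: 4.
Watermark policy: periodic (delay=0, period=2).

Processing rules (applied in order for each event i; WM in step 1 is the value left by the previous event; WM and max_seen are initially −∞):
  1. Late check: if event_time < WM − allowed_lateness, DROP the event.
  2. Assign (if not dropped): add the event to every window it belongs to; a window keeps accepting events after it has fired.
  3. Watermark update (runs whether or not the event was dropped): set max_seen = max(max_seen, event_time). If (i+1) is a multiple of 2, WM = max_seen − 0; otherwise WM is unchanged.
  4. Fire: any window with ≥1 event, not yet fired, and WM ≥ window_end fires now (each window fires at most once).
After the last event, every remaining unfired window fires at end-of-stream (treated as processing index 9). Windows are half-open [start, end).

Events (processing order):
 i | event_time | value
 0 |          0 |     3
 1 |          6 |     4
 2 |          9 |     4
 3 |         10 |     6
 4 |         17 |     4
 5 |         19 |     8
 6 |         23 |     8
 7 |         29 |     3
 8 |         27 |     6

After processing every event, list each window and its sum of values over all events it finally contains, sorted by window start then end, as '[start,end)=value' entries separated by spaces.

[0,11)=17 [1,12)=14 [2,13)=14 [3,14)=14 [4,15)=14 [5,16)=14 [6,17)=14 [7,18)=14 [8,19)=14 [9,20)=22 [10,21)=18 [11,22)=12 [12,23)=12 [13,24)=20 [14,25)=20 [15,26)=20 [16,27)=20 [17,28)=26 [18,29)=22 [19,30)=25 [20,31)=17 [21,32)=17 [22,33)=17 [23,34)=17 [24,35)=9 [25,36)=9 [26,37)=9 [27,38)=9 [28,39)=3 [29,40)=3

i=0 t=0 v=3: → [0,11); WM=−∞
i=1 t=6 v=4: → [6,17),[5,16),[4,15),[3,14),[2,13),[1,12),[0,11); WM=6
i=2 t=9 v=4: → [9,20),[8,19),[7,18),[6,17),[5,16),[4,15),[3,14),[2,13),[1,12),[0,11); WM=6
i=3 t=10 v=6: → [10,21),[9,20),[8,19),[7,18),[6,17),[5,16),[4,15),[3,14),[2,13),[1,12),[0,11); WM=10
i=4 t=17 v=4: → [17,28),[16,27),[15,26),[14,25),[13,24),[12,23),[11,22),[10,21),[9,20),[8,19),[7,18); WM=10
i=5 t=19 v=8: → [19,30),[18,29),[17,28),[16,27),[15,26),[14,25),[13,24),[12,23),[11,22),[10,21),[9,20); WM=19; [0,11) fires=17 [1,12) fires=14 [2,13) fires=14 [3,14) fires=14 [4,15) fires=14 [5,16) fires=14 [6,17) fires=14 [7,18) fires=14 [8,19) fires=14
i=6 t=23 v=8: → [23,34),[22,33),[21,32),[20,31),[19,30),[18,29),[17,28),[16,27),[15,26),[14,25),[13,24); WM=19
i=7 t=29 v=3: → [29,40),[28,39),[27,38),[26,37),[25,36),[24,35),[23,34),[22,33),[21,32),[20,31),[19,30); WM=29; [9,20) fires=22 [10,21) fires=18 [11,22) fires=12 [12,23) fires=12 [13,24) fires=20 [14,25) fires=20 [15,26) fires=20 [16,27) fires=20 [17,28) fires=20 [18,29) fires=16
i=8 t=27 v=6: → [27,38),[26,37),[25,36),[24,35),[23,34),[22,33),[21,32),[20,31),[19,30),[18,29),[17,28); WM=29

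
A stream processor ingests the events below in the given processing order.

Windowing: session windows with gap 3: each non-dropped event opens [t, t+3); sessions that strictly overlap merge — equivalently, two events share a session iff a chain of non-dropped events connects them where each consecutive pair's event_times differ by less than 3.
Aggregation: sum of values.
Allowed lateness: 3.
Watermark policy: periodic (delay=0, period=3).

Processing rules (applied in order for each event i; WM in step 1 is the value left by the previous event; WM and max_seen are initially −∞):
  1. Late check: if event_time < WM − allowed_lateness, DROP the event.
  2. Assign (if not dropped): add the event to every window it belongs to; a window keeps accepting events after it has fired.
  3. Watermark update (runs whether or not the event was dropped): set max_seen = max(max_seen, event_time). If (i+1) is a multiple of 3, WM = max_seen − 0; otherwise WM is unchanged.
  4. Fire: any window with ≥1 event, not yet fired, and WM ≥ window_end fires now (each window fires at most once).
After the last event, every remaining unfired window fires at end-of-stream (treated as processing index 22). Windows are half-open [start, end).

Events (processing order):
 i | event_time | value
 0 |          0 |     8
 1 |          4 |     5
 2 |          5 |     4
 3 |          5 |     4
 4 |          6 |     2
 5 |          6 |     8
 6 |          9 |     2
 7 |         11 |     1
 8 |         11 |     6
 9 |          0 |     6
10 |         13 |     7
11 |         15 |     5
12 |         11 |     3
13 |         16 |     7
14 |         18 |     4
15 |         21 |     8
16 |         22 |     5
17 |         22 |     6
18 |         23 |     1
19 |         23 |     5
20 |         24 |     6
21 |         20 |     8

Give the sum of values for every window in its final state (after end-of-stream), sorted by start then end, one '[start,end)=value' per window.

[0,3)=8 [4,9)=23 [9,21)=32 [21,27)=31

i=0 t=0 v=8: → [0,3); WM=−∞
i=1 t=4 v=5: → [4,7); WM=−∞
i=2 t=5 v=4: → [4,8); WM=5
i=3 t=5 v=4: → [4,8); WM=5
i=4 t=6 v=2: → [4,9); WM=5
i=5 t=6 v=8: → [4,9); WM=6
i=6 t=9 v=2: → [9,12); WM=6
i=7 t=11 v=1: → [9,14); WM=6
i=8 t=11 v=6: → [9,14); WM=11
i=9 t=0 v=6: DROP (t<11-3); WM=11
i=10 t=13 v=7: → [9,16); WM=11
i=11 t=15 v=5: → [9,18); WM=15
i=12 t=11 v=3: DROP (t<15-3); WM=15
i=13 t=16 v=7: → [9,19); WM=15
i=14 t=18 v=4: → [9,21); WM=18
i=15 t=21 v=8: → [21,24); WM=18
i=16 t=22 v=5: → [21,25); WM=18
i=17 t=22 v=6: → [21,25); WM=22
i=18 t=23 v=1: → [21,26); WM=22
i=19 t=23 v=5: → [21,26); WM=22
i=20 t=24 v=6: → [21,27); WM=24
i=21 t=20 v=8: DROP (t<24-3); WM=24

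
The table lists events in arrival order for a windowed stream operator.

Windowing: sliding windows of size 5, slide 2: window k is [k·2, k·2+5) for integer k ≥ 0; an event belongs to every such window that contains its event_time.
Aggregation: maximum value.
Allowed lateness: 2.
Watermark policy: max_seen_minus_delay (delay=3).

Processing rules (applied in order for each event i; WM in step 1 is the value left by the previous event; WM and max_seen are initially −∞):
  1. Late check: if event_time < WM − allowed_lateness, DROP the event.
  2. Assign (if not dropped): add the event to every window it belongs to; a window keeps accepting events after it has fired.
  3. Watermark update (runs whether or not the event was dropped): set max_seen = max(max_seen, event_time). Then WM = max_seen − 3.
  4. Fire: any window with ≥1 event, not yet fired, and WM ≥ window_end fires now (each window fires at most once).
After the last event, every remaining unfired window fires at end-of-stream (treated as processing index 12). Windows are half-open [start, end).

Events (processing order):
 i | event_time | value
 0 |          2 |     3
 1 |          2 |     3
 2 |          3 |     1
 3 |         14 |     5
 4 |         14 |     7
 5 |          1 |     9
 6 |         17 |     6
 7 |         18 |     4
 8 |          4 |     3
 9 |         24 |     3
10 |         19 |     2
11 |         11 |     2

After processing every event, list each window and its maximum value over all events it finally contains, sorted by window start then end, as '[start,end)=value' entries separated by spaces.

[0,5)=3 [2,7)=3 [10,15)=7 [12,17)=7 [14,19)=7 [16,21)=6 [18,23)=4 [20,25)=3 [22,27)=3 [24,29)=3

i=0 t=2 v=3: → [2,7),[0,5); WM=-1
i=1 t=2 v=3: → [2,7),[0,5); WM=-1
i=2 t=3 v=1: → [2,7),[0,5); WM=0
i=3 t=14 v=5: → [14,19),[12,17),[10,15); WM=11; [0,5) fires=3 [2,7) fires=3
i=4 t=14 v=7: → [14,19),[12,17),[10,15); WM=11
i=5 t=1 v=9: DROP (t<11-2); WM=11
i=6 t=17 v=6: → [16,21),[14,19); WM=14
i=7 t=18 v=4: → [18,23),[16,21),[14,19); WM=15; [10,15) fires=7
i=8 t=4 v=3: DROP (t<15-2); WM=15
i=9 t=24 v=3: → [24,29),[22,27),[20,25); WM=21; [12,17) fires=7 [14,19) fires=7 [16,21) fires=6
i=10 t=19 v=2: → [18,23),[16,21); WM=21
i=11 t=11 v=2: DROP (t<21-2); WM=21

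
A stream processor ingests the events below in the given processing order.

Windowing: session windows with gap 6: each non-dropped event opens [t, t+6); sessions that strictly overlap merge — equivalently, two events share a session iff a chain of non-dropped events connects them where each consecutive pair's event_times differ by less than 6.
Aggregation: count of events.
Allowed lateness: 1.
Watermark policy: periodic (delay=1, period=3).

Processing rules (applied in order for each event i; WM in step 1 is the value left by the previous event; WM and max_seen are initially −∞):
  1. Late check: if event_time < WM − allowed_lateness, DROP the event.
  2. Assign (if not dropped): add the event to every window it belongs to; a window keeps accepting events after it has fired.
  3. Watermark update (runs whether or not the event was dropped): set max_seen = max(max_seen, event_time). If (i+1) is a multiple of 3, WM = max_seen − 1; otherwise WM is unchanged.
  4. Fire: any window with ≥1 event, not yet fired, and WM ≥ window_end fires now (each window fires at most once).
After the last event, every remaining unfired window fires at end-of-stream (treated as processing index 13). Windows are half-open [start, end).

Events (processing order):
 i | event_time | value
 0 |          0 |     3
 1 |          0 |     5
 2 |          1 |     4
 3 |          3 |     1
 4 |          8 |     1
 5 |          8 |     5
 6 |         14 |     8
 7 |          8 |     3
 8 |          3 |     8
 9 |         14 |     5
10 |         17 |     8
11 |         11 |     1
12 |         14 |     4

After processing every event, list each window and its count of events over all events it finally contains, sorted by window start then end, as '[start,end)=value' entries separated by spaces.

[0,14)=7 [14,23)=3

i=0 t=0 v=3: → [0,6); WM=−∞
i=1 t=0 v=5: → [0,6); WM=−∞
i=2 t=1 v=4: → [0,7); WM=0
i=3 t=3 v=1: → [0,9); WM=0
i=4 t=8 v=1: → [0,14); WM=0
i=5 t=8 v=5: → [0,14); WM=7
i=6 t=14 v=8: → [14,20); WM=7
i=7 t=8 v=3: → [0,14); WM=7
i=8 t=3 v=8: DROP (t<7-1); WM=13
i=9 t=14 v=5: → [14,20); WM=13
i=10 t=17 v=8: → [14,23); WM=13
i=11 t=11 v=1: DROP (t<13-1); WM=16
i=12 t=14 v=4: DROP (t<16-1); WM=16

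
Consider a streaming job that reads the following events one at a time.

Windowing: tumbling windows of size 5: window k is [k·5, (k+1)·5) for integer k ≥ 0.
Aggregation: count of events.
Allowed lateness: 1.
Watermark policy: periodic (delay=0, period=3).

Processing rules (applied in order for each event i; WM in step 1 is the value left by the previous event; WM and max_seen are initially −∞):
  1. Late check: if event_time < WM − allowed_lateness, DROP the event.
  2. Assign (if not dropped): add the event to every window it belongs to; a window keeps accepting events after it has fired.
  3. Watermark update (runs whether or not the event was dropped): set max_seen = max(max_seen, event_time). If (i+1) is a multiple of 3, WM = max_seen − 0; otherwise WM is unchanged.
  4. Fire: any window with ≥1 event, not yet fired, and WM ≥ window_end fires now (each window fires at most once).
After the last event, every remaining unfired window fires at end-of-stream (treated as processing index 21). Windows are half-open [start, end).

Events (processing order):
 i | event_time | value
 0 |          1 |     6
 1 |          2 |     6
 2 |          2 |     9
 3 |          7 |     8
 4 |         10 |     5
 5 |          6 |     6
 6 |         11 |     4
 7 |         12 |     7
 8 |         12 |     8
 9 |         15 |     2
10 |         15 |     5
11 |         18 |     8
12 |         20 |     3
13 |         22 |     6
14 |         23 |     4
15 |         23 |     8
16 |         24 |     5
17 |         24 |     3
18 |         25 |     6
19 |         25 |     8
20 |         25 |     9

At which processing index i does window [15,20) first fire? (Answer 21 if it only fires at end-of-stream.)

i=0 t=1 v=6: → [0,5); WM=−∞
i=1 t=2 v=6: → [0,5); WM=−∞
i=2 t=2 v=9: → [0,5); WM=2
i=3 t=7 v=8: → [5,10); WM=2
i=4 t=10 v=5: → [10,15); WM=2
i=5 t=6 v=6: → [5,10); WM=10; [0,5) fires=3 [5,10) fires=2
i=6 t=11 v=4: → [10,15); WM=10
i=7 t=12 v=7: → [10,15); WM=10
i=8 t=12 v=8: → [10,15); WM=12
i=9 t=15 v=2: → [15,20); WM=12
i=10 t=15 v=5: → [15,20); WM=12
i=11 t=18 v=8: → [15,20); WM=18; [10,15) fires=4
i=12 t=20 v=3: → [20,25); WM=18
i=13 t=22 v=6: → [20,25); WM=18
i=14 t=23 v=4: → [20,25); WM=23; [15,20) fires=3
i=15 t=23 v=8: → [20,25); WM=23
i=16 t=24 v=5: → [20,25); WM=23
i=17 t=24 v=3: → [20,25); WM=24
i=18 t=25 v=6: → [25,30); WM=24
i=19 t=25 v=8: → [25,30); WM=24
i=20 t=25 v=9: → [25,30); WM=25; [20,25) fires=6

14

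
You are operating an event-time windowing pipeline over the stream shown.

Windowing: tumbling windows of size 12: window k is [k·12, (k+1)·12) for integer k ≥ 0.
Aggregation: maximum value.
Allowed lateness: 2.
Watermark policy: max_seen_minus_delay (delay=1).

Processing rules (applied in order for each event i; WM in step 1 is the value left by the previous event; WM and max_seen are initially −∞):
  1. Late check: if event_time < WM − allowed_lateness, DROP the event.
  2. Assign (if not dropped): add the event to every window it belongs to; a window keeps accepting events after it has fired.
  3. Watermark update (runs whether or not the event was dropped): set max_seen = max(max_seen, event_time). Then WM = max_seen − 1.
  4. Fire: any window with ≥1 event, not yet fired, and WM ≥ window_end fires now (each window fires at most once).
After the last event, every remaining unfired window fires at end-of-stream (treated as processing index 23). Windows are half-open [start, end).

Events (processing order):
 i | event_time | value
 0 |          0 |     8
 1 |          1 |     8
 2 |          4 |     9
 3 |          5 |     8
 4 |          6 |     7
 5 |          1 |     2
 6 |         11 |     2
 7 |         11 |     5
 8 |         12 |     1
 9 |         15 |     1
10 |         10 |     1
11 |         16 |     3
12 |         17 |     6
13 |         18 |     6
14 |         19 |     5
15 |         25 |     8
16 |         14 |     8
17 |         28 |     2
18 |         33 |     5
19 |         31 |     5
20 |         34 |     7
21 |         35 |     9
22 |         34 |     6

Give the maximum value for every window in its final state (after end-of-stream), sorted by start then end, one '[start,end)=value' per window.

[0,12)=9 [12,24)=6 [24,36)=9

i=0 t=0 v=8: → [0,12); WM=-1
i=1 t=1 v=8: → [0,12); WM=0
i=2 t=4 v=9: → [0,12); WM=3
i=3 t=5 v=8: → [0,12); WM=4
i=4 t=6 v=7: → [0,12); WM=5
i=5 t=1 v=2: DROP (t<5-2); WM=5
i=6 t=11 v=2: → [0,12); WM=10
i=7 t=11 v=5: → [0,12); WM=10
i=8 t=12 v=1: → [12,24); WM=11
i=9 t=15 v=1: → [12,24); WM=14; [0,12) fires=9
i=10 t=10 v=1: DROP (t<14-2); WM=14
i=11 t=16 v=3: → [12,24); WM=15
i=12 t=17 v=6: → [12,24); WM=16
i=13 t=18 v=6: → [12,24); WM=17
i=14 t=19 v=5: → [12,24); WM=18
i=15 t=25 v=8: → [24,36); WM=24; [12,24) fires=6
i=16 t=14 v=8: DROP (t<24-2); WM=24
i=17 t=28 v=2: → [24,36); WM=27
i=18 t=33 v=5: → [24,36); WM=32
i=19 t=31 v=5: → [24,36); WM=32
i=20 t=34 v=7: → [24,36); WM=33
i=21 t=35 v=9: → [24,36); WM=34
i=22 t=34 v=6: → [24,36); WM=34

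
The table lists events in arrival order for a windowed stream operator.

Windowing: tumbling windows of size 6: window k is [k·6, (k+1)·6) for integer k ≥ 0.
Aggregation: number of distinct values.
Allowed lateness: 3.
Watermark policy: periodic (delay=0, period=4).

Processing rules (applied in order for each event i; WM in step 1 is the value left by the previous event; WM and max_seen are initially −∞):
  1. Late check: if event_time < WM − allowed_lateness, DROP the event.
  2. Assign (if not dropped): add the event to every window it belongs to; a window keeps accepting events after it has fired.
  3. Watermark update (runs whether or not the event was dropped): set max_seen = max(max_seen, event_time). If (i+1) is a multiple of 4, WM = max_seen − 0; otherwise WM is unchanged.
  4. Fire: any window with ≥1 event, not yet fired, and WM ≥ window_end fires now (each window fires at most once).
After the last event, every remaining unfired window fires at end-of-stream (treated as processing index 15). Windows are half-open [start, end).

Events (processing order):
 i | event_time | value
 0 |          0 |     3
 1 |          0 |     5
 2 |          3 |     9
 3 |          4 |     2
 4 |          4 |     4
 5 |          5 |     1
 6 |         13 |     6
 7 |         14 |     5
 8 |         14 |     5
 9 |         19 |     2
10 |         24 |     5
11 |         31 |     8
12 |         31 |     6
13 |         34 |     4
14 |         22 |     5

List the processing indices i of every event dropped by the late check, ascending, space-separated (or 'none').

14

i=0 t=0 v=3: → [0,6); WM=−∞
i=1 t=0 v=5: → [0,6); WM=−∞
i=2 t=3 v=9: → [0,6); WM=−∞
i=3 t=4 v=2: → [0,6); WM=4
i=4 t=4 v=4: → [0,6); WM=4
i=5 t=5 v=1: → [0,6); WM=4
i=6 t=13 v=6: → [12,18); WM=4
i=7 t=14 v=5: → [12,18); WM=14; [0,6) fires=6
i=8 t=14 v=5: → [12,18); WM=14
i=9 t=19 v=2: → [18,24); WM=14
i=10 t=24 v=5: → [24,30); WM=14
i=11 t=31 v=8: → [30,36); WM=31; [12,18) fires=2 [18,24) fires=1 [24,30) fires=1
i=12 t=31 v=6: → [30,36); WM=31
i=13 t=34 v=4: → [30,36); WM=31
i=14 t=22 v=5: DROP (t<31-3); WM=31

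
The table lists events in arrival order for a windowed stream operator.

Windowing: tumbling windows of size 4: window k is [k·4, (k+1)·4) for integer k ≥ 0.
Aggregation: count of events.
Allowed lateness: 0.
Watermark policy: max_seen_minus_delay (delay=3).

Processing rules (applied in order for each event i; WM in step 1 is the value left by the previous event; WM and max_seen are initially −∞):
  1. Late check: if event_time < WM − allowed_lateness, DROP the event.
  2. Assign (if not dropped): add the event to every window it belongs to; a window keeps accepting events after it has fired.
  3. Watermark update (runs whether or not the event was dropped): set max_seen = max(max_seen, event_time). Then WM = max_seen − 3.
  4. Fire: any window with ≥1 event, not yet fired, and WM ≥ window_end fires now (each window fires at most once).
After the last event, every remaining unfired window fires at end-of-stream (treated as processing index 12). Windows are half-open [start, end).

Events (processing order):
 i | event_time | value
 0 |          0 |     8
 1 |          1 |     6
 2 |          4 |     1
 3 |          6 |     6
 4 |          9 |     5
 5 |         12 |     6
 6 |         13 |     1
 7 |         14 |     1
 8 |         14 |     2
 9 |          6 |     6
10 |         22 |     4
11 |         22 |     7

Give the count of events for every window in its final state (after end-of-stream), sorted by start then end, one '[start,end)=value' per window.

[0,4)=2 [4,8)=2 [8,12)=1 [12,16)=4 [20,24)=2

i=0 t=0 v=8: → [0,4); WM=-3
i=1 t=1 v=6: → [0,4); WM=-2
i=2 t=4 v=1: → [4,8); WM=1
i=3 t=6 v=6: → [4,8); WM=3
i=4 t=9 v=5: → [8,12); WM=6; [0,4) fires=2
i=5 t=12 v=6: → [12,16); WM=9; [4,8) fires=2
i=6 t=13 v=1: → [12,16); WM=10
i=7 t=14 v=1: → [12,16); WM=11
i=8 t=14 v=2: → [12,16); WM=11
i=9 t=6 v=6: DROP (t<11-0); WM=11
i=10 t=22 v=4: → [20,24); WM=19; [8,12) fires=1 [12,16) fires=4
i=11 t=22 v=7: → [20,24); WM=19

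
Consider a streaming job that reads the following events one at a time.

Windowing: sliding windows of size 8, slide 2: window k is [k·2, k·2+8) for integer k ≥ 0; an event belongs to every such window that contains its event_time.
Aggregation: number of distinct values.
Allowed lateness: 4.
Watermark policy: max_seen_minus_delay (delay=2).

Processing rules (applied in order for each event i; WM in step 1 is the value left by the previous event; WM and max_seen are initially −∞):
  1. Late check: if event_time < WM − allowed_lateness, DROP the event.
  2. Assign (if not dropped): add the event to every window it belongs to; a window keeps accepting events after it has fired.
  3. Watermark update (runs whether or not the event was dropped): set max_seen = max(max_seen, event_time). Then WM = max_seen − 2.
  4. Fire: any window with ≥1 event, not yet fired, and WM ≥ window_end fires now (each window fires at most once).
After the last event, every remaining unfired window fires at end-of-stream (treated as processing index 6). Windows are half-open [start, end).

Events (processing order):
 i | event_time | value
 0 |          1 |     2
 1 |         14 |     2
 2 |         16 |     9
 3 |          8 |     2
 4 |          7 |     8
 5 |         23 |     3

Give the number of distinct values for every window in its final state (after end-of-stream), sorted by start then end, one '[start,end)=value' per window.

[0,8)=1 [8,16)=1 [10,18)=2 [12,20)=2 [14,22)=2 [16,24)=2 [18,26)=1 [20,28)=1 [22,30)=1

i=0 t=1 v=2: → [0,8); WM=-1
i=1 t=14 v=2: → [14,22),[12,20),[10,18),[8,16); WM=12; [0,8) fires=1
i=2 t=16 v=9: → [16,24),[14,22),[12,20),[10,18); WM=14
i=3 t=8 v=2: DROP (t<14-4); WM=14
i=4 t=7 v=8: DROP (t<14-4); WM=14
i=5 t=23 v=3: → [22,30),[20,28),[18,26),[16,24); WM=21; [8,16) fires=1 [10,18) fires=2 [12,20) fires=2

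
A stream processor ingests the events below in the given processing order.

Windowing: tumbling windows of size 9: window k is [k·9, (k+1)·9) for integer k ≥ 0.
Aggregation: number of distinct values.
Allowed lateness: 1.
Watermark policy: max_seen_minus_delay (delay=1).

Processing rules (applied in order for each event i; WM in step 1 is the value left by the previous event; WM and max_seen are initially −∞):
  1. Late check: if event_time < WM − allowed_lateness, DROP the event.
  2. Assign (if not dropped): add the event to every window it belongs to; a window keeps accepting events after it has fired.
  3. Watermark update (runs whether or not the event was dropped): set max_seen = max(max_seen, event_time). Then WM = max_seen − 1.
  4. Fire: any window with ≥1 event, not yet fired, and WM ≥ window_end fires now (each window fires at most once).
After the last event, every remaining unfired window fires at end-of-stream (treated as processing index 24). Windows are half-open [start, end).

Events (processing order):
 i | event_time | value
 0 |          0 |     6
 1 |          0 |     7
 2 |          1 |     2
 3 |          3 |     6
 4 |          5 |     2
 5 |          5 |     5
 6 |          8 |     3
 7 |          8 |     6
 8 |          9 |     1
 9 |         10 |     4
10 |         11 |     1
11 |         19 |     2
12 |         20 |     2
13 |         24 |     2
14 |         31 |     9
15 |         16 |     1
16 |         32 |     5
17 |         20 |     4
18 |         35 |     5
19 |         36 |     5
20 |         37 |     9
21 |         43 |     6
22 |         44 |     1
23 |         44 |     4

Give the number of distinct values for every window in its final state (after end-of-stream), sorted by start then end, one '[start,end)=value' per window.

[0,9)=5 [9,18)=2 [18,27)=1 [27,36)=2 [36,45)=5

i=0 t=0 v=6: → [0,9); WM=-1
i=1 t=0 v=7: → [0,9); WM=-1
i=2 t=1 v=2: → [0,9); WM=0
i=3 t=3 v=6: → [0,9); WM=2
i=4 t=5 v=2: → [0,9); WM=4
i=5 t=5 v=5: → [0,9); WM=4
i=6 t=8 v=3: → [0,9); WM=7
i=7 t=8 v=6: → [0,9); WM=7
i=8 t=9 v=1: → [9,18); WM=8
i=9 t=10 v=4: → [9,18); WM=9; [0,9) fires=5
i=10 t=11 v=1: → [9,18); WM=10
i=11 t=19 v=2: → [18,27); WM=18; [9,18) fires=2
i=12 t=20 v=2: → [18,27); WM=19
i=13 t=24 v=2: → [18,27); WM=23
i=14 t=31 v=9: → [27,36); WM=30; [18,27) fires=1
i=15 t=16 v=1: DROP (t<30-1); WM=30
i=16 t=32 v=5: → [27,36); WM=31
i=17 t=20 v=4: DROP (t<31-1); WM=31
i=18 t=35 v=5: → [27,36); WM=34
i=19 t=36 v=5: → [36,45); WM=35
i=20 t=37 v=9: → [36,45); WM=36; [27,36) fires=2
i=21 t=43 v=6: → [36,45); WM=42
i=22 t=44 v=1: → [36,45); WM=43
i=23 t=44 v=4: → [36,45); WM=43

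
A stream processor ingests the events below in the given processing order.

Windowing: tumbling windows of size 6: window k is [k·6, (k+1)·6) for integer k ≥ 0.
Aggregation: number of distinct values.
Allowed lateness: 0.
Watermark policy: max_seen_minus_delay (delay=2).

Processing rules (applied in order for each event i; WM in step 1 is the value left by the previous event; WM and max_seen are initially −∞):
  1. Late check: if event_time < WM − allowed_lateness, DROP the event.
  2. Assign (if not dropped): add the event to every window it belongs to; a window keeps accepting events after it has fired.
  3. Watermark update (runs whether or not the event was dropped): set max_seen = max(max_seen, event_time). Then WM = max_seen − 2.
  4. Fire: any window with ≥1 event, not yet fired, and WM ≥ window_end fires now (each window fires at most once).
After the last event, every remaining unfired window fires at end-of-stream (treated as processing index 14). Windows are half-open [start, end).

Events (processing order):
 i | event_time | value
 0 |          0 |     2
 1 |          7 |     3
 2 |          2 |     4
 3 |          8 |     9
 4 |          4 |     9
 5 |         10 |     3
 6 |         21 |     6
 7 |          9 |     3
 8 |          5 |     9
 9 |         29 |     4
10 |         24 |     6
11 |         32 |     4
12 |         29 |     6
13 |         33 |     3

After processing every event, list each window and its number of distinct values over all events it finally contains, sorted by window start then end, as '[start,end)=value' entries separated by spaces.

i=0 t=0 v=2: → [0,6); WM=-2
i=1 t=7 v=3: → [6,12); WM=5
i=2 t=2 v=4: DROP (t<5-0); WM=5
i=3 t=8 v=9: → [6,12); WM=6; [0,6) fires=1
i=4 t=4 v=9: DROP (t<6-0); WM=6
i=5 t=10 v=3: → [6,12); WM=8
i=6 t=21 v=6: → [18,24); WM=19; [6,12) fires=2
i=7 t=9 v=3: DROP (t<19-0); WM=19
i=8 t=5 v=9: DROP (t<19-0); WM=19
i=9 t=29 v=4: → [24,30); WM=27; [18,24) fires=1
i=10 t=24 v=6: DROP (t<27-0); WM=27
i=11 t=32 v=4: → [30,36); WM=30; [24,30) fires=1
i=12 t=29 v=6: DROP (t<30-0); WM=30
i=13 t=33 v=3: → [30,36); WM=31

[0,6)=1 [6,12)=2 [18,24)=1 [24,30)=1 [30,36)=2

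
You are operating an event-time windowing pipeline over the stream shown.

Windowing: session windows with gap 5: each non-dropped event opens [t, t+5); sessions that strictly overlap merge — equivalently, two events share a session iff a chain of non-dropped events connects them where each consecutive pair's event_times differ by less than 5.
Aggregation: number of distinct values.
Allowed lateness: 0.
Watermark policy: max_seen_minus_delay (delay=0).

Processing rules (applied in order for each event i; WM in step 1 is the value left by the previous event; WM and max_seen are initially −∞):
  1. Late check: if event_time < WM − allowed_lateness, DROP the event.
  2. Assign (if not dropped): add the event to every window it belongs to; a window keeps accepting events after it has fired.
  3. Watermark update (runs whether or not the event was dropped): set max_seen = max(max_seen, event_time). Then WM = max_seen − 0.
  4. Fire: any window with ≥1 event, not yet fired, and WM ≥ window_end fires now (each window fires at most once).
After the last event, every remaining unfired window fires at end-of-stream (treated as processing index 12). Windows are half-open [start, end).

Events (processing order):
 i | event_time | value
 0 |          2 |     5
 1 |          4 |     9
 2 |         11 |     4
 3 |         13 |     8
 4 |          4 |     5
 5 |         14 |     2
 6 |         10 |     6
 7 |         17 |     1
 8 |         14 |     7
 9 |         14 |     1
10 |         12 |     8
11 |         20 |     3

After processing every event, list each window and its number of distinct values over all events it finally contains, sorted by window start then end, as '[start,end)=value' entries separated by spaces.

[2,9)=2 [11,25)=5

i=0 t=2 v=5: → [2,7); WM=2
i=1 t=4 v=9: → [2,9); WM=4
i=2 t=11 v=4: → [11,16); WM=11
i=3 t=13 v=8: → [11,18); WM=13
i=4 t=4 v=5: DROP (t<13-0); WM=13
i=5 t=14 v=2: → [11,19); WM=14
i=6 t=10 v=6: DROP (t<14-0); WM=14
i=7 t=17 v=1: → [11,22); WM=17
i=8 t=14 v=7: DROP (t<17-0); WM=17
i=9 t=14 v=1: DROP (t<17-0); WM=17
i=10 t=12 v=8: DROP (t<17-0); WM=17
i=11 t=20 v=3: → [11,25); WM=20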